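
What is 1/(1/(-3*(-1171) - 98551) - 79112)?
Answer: -95038/7518646257 ≈ -1.2640e-5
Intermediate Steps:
1/(1/(-3*(-1171) - 98551) - 79112) = 1/(1/(3513 - 98551) - 79112) = 1/(1/(-95038) - 79112) = 1/(-1/95038 - 79112) = 1/(-7518646257/95038) = -95038/7518646257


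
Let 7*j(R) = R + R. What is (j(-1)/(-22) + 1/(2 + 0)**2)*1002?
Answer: 40581/154 ≈ 263.51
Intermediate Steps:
j(R) = 2*R/7 (j(R) = (R + R)/7 = (2*R)/7 = 2*R/7)
(j(-1)/(-22) + 1/(2 + 0)**2)*1002 = (((2/7)*(-1))/(-22) + 1/(2 + 0)**2)*1002 = (-2/7*(-1/22) + 1/2**2)*1002 = (1/77 + 1/4)*1002 = (81/308)*1002 = 40581/154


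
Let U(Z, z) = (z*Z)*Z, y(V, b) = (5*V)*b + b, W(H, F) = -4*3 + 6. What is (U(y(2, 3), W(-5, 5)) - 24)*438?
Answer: -2872404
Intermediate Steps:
W(H, F) = -6 (W(H, F) = -12 + 6 = -6)
y(V, b) = b + 5*V*b (y(V, b) = 5*V*b + b = b + 5*V*b)
U(Z, z) = z*Z**2 (U(Z, z) = (Z*z)*Z = z*Z**2)
(U(y(2, 3), W(-5, 5)) - 24)*438 = (-6*9*(1 + 5*2)**2 - 24)*438 = (-6*9*(1 + 10)**2 - 24)*438 = (-6*(3*11)**2 - 24)*438 = (-6*33**2 - 24)*438 = (-6*1089 - 24)*438 = (-6534 - 24)*438 = -6558*438 = -2872404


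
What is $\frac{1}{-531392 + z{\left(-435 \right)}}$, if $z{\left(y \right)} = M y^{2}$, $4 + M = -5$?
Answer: $- \frac{1}{2234417} \approx -4.4754 \cdot 10^{-7}$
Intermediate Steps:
$M = -9$ ($M = -4 - 5 = -9$)
$z{\left(y \right)} = - 9 y^{2}$
$\frac{1}{-531392 + z{\left(-435 \right)}} = \frac{1}{-531392 - 9 \left(-435\right)^{2}} = \frac{1}{-531392 - 1703025} = \frac{1}{-2234417} = - \frac{1}{2234417}$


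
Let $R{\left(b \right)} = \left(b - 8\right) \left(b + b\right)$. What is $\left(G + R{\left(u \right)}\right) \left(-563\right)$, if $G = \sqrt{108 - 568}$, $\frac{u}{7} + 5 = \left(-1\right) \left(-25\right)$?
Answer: $-20808480 - 1126 i \sqrt{115} \approx -2.0808 \cdot 10^{7} - 12075.0 i$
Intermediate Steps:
$u = 140$ ($u = -35 + 7 \left(\left(-1\right) \left(-25\right)\right) = -35 + 7 \cdot 25 = -35 + 175 = 140$)
$G = 2 i \sqrt{115}$ ($G = \sqrt{-460} = 2 i \sqrt{115} \approx 21.448 i$)
$R{\left(b \right)} = 2 b \left(-8 + b\right)$ ($R{\left(b \right)} = \left(-8 + b\right) 2 b = 2 b \left(-8 + b\right)$)
$\left(G + R{\left(u \right)}\right) \left(-563\right) = \left(2 i \sqrt{115} + 2 \cdot 140 \left(-8 + 140\right)\right) \left(-563\right) = \left(2 i \sqrt{115} + 2 \cdot 140 \cdot 132\right) \left(-563\right) = \left(2 i \sqrt{115} + 36960\right) \left(-563\right) = \left(36960 + 2 i \sqrt{115}\right) \left(-563\right) = -20808480 - 1126 i \sqrt{115}$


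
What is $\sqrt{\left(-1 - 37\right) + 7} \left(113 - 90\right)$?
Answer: $23 i \sqrt{31} \approx 128.06 i$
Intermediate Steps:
$\sqrt{\left(-1 - 37\right) + 7} \left(113 - 90\right) = \sqrt{-38 + 7} \cdot 23 = \sqrt{-31} \cdot 23 = i \sqrt{31} \cdot 23 = 23 i \sqrt{31}$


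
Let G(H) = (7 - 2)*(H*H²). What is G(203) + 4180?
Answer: 41831315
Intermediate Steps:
G(H) = 5*H³
G(203) + 4180 = 5*203³ + 4180 = 5*8365427 + 4180 = 41827135 + 4180 = 41831315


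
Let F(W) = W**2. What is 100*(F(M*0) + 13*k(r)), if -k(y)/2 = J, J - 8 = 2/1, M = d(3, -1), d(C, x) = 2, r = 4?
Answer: -26000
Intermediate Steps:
M = 2
J = 10 (J = 8 + 2/1 = 8 + 2*1 = 8 + 2 = 10)
k(y) = -20 (k(y) = -2*10 = -20)
100*(F(M*0) + 13*k(r)) = 100*((2*0)**2 + 13*(-20)) = 100*(0**2 - 260) = 100*(0 - 260) = 100*(-260) = -26000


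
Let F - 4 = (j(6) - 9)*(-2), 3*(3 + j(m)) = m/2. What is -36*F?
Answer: -936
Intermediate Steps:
j(m) = -3 + m/6 (j(m) = -3 + (m/2)/3 = -3 + m/6)
F = 26 (F = 4 + ((-3 + (1/6)*6) - 9)*(-2) = 4 + ((-3 + 1) - 9)*(-2) = 4 + (-2 - 9)*(-2) = 4 - 11*(-2) = 4 + 22 = 26)
-36*F = -36*26 = -936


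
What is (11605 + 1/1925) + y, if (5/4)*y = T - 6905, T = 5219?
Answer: 19743186/1925 ≈ 10256.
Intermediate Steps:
y = -6744/5 (y = 4*(5219 - 6905)/5 = (⅘)*(-1686) = -6744/5 ≈ -1348.8)
(11605 + 1/1925) + y = (11605 + 1/1925) - 6744/5 = 22339626/1925 - 6744/5 = 19743186/1925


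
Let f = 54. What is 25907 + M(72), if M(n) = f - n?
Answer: 25889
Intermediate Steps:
M(n) = 54 - n
25907 + M(72) = 25907 + (54 - 1*72) = 25907 + (54 - 72) = 25907 - 18 = 25889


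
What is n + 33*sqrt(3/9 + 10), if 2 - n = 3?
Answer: -1 + 11*sqrt(93) ≈ 105.08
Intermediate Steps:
n = -1 (n = 2 - 1*3 = 2 - 3 = -1)
n + 33*sqrt(3/9 + 10) = -1 + 33*sqrt(3/9 + 10) = -1 + 33*sqrt(3*(1/9) + 10) = -1 + 33*sqrt(1/3 + 10) = -1 + 33*sqrt(31/3) = -1 + 33*(sqrt(93)/3) = -1 + 11*sqrt(93)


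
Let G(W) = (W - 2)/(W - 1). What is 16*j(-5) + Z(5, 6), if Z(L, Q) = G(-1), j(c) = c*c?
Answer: 803/2 ≈ 401.50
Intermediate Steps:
j(c) = c²
G(W) = (-2 + W)/(-1 + W)
Z(L, Q) = 3/2 (Z(L, Q) = (-2 - 1)/(-1 - 1) = -3/(-2) = -½*(-3) = 3/2)
16*j(-5) + Z(5, 6) = 16*(-5)² + 3/2 = 16*25 + 3/2 = 400 + 3/2 = 803/2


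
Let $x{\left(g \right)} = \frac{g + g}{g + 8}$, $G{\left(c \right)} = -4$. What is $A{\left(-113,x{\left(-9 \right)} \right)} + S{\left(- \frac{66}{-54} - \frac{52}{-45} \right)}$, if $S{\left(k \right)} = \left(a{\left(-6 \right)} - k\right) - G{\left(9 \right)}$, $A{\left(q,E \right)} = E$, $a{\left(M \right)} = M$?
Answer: $\frac{613}{45} \approx 13.622$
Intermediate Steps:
$x{\left(g \right)} = \frac{2 g}{8 + g}$
$S{\left(k \right)} = -2 - k$ ($S{\left(k \right)} = \left(-6 - k\right) - -4 = \left(-6 - k\right) + 4 = -2 - k$)
$A{\left(-113,x{\left(-9 \right)} \right)} + S{\left(- \frac{66}{-54} - \frac{52}{-45} \right)} = 2 \left(-9\right) \frac{1}{8 - 9} - \left(2 + \frac{11}{9} + \frac{52}{45}\right) = 2 \left(-9\right) \frac{1}{-1} - \left(2 + \frac{11}{9} + \frac{52}{45}\right) = 2 \left(-9\right) \left(-1\right) - \frac{197}{45} = 18 - \frac{197}{45} = \frac{613}{45}$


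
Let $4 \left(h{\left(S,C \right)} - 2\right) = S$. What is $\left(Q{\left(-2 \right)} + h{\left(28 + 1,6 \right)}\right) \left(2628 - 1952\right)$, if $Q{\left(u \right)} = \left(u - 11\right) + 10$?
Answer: $4225$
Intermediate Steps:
$h{\left(S,C \right)} = 2 + \frac{S}{4}$
$Q{\left(u \right)} = -1 + u$ ($Q{\left(u \right)} = \left(-11 + u\right) + 10 = -1 + u$)
$\left(Q{\left(-2 \right)} + h{\left(28 + 1,6 \right)}\right) \left(2628 - 1952\right) = \left(\left(-1 - 2\right) + \left(2 + \frac{28 + 1}{4}\right)\right) \left(2628 - 1952\right) = \left(-3 + \left(2 + \frac{1}{4} \cdot 29\right)\right) 676 = \left(-3 + \left(2 + \frac{29}{4}\right)\right) 676 = \left(-3 + \frac{37}{4}\right) 676 = \frac{25}{4} \cdot 676 = 4225$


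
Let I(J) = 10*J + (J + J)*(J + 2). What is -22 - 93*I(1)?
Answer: -1510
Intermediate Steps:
I(J) = 10*J + 2*J*(2 + J) (I(J) = 10*J + (2*J)*(2 + J) = 10*J + 2*J*(2 + J))
-22 - 93*I(1) = -22 - 186*(7 + 1) = -22 - 186*8 = -22 - 93*16 = -22 - 1488 = -1510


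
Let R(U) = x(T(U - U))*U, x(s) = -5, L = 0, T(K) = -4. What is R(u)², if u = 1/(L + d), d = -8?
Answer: 25/64 ≈ 0.39063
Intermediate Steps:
u = -⅛ (u = 1/(0 - 8) = 1/(-8) = -⅛ ≈ -0.12500)
R(U) = -5*U
R(u)² = (-5*(-⅛))² = (5/8)² = 25/64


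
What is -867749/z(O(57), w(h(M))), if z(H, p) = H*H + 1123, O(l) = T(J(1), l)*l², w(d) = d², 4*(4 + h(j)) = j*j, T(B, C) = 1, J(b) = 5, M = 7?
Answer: -2071/25196 ≈ -0.082196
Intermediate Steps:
h(j) = -4 + j²/4 (h(j) = -4 + (j*j)/4 = -4 + j²/4)
O(l) = l² (O(l) = 1*l² = l²)
z(H, p) = 1123 + H² (z(H, p) = H² + 1123 = 1123 + H²)
-867749/z(O(57), w(h(M))) = -867749/(1123 + (57²)²) = -867749/(1123 + 3249²) = -867749/(1123 + 10556001) = -867749/10557124 = -867749*1/10557124 = -2071/25196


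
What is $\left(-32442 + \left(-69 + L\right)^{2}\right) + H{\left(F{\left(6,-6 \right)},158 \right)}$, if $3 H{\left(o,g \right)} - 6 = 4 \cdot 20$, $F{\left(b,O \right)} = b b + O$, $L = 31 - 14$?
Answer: $- \frac{89128}{3} \approx -29709.0$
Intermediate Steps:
$L = 17$ ($L = 31 - 14 = 17$)
$F{\left(b,O \right)} = O + b^{2}$ ($F{\left(b,O \right)} = b^{2} + O = O + b^{2}$)
$H{\left(o,g \right)} = \frac{86}{3}$ ($H{\left(o,g \right)} = 2 + \frac{4 \cdot 20}{3} = 2 + \frac{1}{3} \cdot 80 = 2 + \frac{80}{3} = \frac{86}{3}$)
$\left(-32442 + \left(-69 + L\right)^{2}\right) + H{\left(F{\left(6,-6 \right)},158 \right)} = \left(-32442 + \left(-69 + 17\right)^{2}\right) + \frac{86}{3} = \left(-32442 + \left(-52\right)^{2}\right) + \frac{86}{3} = \left(-32442 + 2704\right) + \frac{86}{3} = -29738 + \frac{86}{3} = - \frac{89128}{3}$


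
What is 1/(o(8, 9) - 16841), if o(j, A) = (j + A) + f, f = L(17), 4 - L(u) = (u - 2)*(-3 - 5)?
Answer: -1/16700 ≈ -5.9880e-5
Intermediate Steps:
L(u) = -12 + 8*u (L(u) = 4 - (u - 2)*(-3 - 5) = 4 - (-2 + u)*(-8) = 4 - (16 - 8*u) = 4 + (-16 + 8*u) = -12 + 8*u)
f = 124 (f = -12 + 8*17 = -12 + 136 = 124)
o(j, A) = 124 + A + j (o(j, A) = (j + A) + 124 = (A + j) + 124 = 124 + A + j)
1/(o(8, 9) - 16841) = 1/((124 + 9 + 8) - 16841) = 1/(141 - 16841) = 1/(-16700) = -1/16700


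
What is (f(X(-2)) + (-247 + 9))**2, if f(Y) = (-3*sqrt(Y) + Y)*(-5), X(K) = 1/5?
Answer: 57166 - 1434*sqrt(5) ≈ 53960.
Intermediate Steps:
X(K) = 1/5
f(Y) = -5*Y + 15*sqrt(Y) (f(Y) = (Y - 3*sqrt(Y))*(-5) = -5*Y + 15*sqrt(Y))
(f(X(-2)) + (-247 + 9))**2 = ((-5*1/5 + 15*sqrt(1/5)) + (-247 + 9))**2 = ((-1 + 15*(sqrt(5)/5)) - 238)**2 = ((-1 + 3*sqrt(5)) - 238)**2 = (-239 + 3*sqrt(5))**2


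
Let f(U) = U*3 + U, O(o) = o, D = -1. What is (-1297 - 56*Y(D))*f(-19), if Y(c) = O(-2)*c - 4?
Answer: 90060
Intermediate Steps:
Y(c) = -4 - 2*c (Y(c) = -2*c - 4 = -4 - 2*c)
f(U) = 4*U (f(U) = 3*U + U = 4*U)
(-1297 - 56*Y(D))*f(-19) = (-1297 - 56*(-4 - 2*(-1)))*(4*(-19)) = (-1297 - 56*(-4 + 2))*(-76) = (-1297 - 56*(-2))*(-76) = (-1297 + 112)*(-76) = -1185*(-76) = 90060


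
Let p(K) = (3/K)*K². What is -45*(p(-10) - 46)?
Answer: 3420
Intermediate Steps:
p(K) = 3*K
-45*(p(-10) - 46) = -45*(3*(-10) - 46) = -45*(-30 - 46) = -45*(-76) = 3420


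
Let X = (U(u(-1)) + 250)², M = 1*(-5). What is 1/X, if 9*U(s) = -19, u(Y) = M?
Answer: 81/4977361 ≈ 1.6274e-5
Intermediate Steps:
M = -5
u(Y) = -5
U(s) = -19/9 (U(s) = (⅑)*(-19) = -19/9)
X = 4977361/81 (X = (-19/9 + 250)² = (2231/9)² = 4977361/81 ≈ 61449.)
1/X = 1/(4977361/81) = 81/4977361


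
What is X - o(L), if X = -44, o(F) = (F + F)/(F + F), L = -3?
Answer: -45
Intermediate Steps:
o(F) = 1 (o(F) = (2*F)/((2*F)) = (2*F)*(1/(2*F)) = 1)
X - o(L) = -44 - 1*1 = -44 - 1 = -45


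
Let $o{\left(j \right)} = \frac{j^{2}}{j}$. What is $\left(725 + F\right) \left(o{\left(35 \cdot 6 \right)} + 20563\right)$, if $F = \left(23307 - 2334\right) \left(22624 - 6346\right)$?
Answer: $7091885976287$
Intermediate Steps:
$F = 341398494$ ($F = 20973 \cdot 16278 = 341398494$)
$o{\left(j \right)} = j$
$\left(725 + F\right) \left(o{\left(35 \cdot 6 \right)} + 20563\right) = \left(725 + 341398494\right) \left(35 \cdot 6 + 20563\right) = 341399219 \left(210 + 20563\right) = 341399219 \cdot 20773 = 7091885976287$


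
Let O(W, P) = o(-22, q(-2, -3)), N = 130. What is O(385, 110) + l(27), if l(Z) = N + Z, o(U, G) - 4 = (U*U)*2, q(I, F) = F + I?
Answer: 1129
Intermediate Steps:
o(U, G) = 4 + 2*U**2 (o(U, G) = 4 + (U*U)*2 = 4 + U**2*2 = 4 + 2*U**2)
O(W, P) = 972 (O(W, P) = 4 + 2*(-22)**2 = 4 + 2*484 = 4 + 968 = 972)
l(Z) = 130 + Z
O(385, 110) + l(27) = 972 + (130 + 27) = 972 + 157 = 1129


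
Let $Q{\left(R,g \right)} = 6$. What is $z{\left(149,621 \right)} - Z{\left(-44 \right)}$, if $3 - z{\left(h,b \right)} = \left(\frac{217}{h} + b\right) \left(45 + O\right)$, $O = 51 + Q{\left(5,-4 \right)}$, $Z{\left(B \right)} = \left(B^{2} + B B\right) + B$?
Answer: $- \frac{10030017}{149} \approx -67316.0$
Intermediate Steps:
$Z{\left(B \right)} = B + 2 B^{2}$ ($Z{\left(B \right)} = \left(B^{2} + B^{2}\right) + B = 2 B^{2} + B = B + 2 B^{2}$)
$O = 57$ ($O = 51 + 6 = 57$)
$z{\left(h,b \right)} = 3 - \frac{22134}{h} - 102 b$ ($z{\left(h,b \right)} = 3 - \left(\frac{217}{h} + b\right) \left(45 + 57\right) = 3 - \left(b + \frac{217}{h}\right) 102 = 3 - \left(102 b + \frac{22134}{h}\right) = 3 - \frac{22134}{h} - 102 b$)
$z{\left(149,621 \right)} - Z{\left(-44 \right)} = \left(3 - \frac{22134}{149} - 63342\right) - - 44 \left(1 + 2 \left(-44\right)\right) = \left(3 - \frac{22134}{149} - 63342\right) - - 44 \left(1 - 88\right) = \left(3 - \frac{22134}{149} - 63342\right) - \left(-44\right) \left(-87\right) = - \frac{9459645}{149} - 3828 = - \frac{10030017}{149}$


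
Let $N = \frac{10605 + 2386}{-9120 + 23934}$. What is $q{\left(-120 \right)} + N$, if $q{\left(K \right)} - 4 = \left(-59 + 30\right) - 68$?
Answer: $- \frac{1364711}{14814} \approx -92.123$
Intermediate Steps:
$q{\left(K \right)} = -93$ ($q{\left(K \right)} = 4 + \left(\left(-59 + 30\right) - 68\right) = 4 - 97 = -93$)
$N = \frac{12991}{14814} \approx 0.87694$
$q{\left(-120 \right)} + N = -93 + \frac{12991}{14814} = - \frac{1364711}{14814}$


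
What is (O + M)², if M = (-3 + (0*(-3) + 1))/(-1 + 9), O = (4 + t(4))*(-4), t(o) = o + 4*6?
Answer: 263169/16 ≈ 16448.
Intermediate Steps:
t(o) = 24 + o (t(o) = o + 24 = 24 + o)
O = -128 (O = (4 + (24 + 4))*(-4) = (4 + 28)*(-4) = 32*(-4) = -128)
M = -¼ (M = (-3 + (0 + 1))/8 = (-3 + 1)*(⅛) = -2*⅛ = -¼ ≈ -0.25000)
(O + M)² = (-128 - ¼)² = (-513/4)² = 263169/16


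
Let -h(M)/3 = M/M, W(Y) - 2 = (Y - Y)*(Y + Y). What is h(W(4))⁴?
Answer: 81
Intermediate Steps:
W(Y) = 2 (W(Y) = 2 + (Y - Y)*(Y + Y) = 2 + 0*(2*Y) = 2 + 0 = 2)
h(M) = -3 (h(M) = -3*M/M = -3*1 = -3)
h(W(4))⁴ = (-3)⁴ = 81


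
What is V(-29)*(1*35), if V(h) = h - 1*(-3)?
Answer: -910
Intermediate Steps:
V(h) = 3 + h (V(h) = h + 3 = 3 + h)
V(-29)*(1*35) = (3 - 29)*(1*35) = -26*35 = -910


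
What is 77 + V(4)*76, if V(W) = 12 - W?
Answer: 685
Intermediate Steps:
77 + V(4)*76 = 77 + (12 - 1*4)*76 = 77 + (12 - 4)*76 = 77 + 8*76 = 77 + 608 = 685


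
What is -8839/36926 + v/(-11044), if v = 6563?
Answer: -169981627/203905372 ≈ -0.83363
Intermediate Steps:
-8839/36926 + v/(-11044) = -8839/36926 + 6563/(-11044) = -8839*1/36926 + 6563*(-1/11044) = -8839/36926 - 6563/11044 = -169981627/203905372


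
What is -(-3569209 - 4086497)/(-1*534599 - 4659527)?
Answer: -3827853/2597063 ≈ -1.4739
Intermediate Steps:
-(-3569209 - 4086497)/(-1*534599 - 4659527) = -(-7655706)/(-534599 - 4659527) = -(-7655706)/(-5194126) = -(-7655706)*(-1)/5194126 = -1*3827853/2597063 = -3827853/2597063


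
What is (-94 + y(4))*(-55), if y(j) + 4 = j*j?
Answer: 4510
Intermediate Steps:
y(j) = -4 + j² (y(j) = -4 + j*j = -4 + j²)
(-94 + y(4))*(-55) = (-94 + (-4 + 4²))*(-55) = (-94 + (-4 + 16))*(-55) = (-94 + 12)*(-55) = -82*(-55) = 4510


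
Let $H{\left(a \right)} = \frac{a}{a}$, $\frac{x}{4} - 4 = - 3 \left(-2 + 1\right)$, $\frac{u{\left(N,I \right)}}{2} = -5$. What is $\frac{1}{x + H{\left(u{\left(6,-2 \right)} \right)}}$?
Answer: $\frac{1}{29} \approx 0.034483$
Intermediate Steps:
$u{\left(N,I \right)} = -10$ ($u{\left(N,I \right)} = 2 \left(-5\right) = -10$)
$x = 28$ ($x = 16 + 4 \left(- 3 \left(-2 + 1\right)\right) = 16 + 4 \left(\left(-3\right) \left(-1\right)\right) = 16 + 4 \cdot 3 = 16 + 12 = 28$)
$H{\left(a \right)} = 1$
$\frac{1}{x + H{\left(u{\left(6,-2 \right)} \right)}} = \frac{1}{28 + 1} = \frac{1}{29}$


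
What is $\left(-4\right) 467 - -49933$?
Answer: $48065$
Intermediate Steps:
$\left(-4\right) 467 - -49933 = -1868 + 49933 = 48065$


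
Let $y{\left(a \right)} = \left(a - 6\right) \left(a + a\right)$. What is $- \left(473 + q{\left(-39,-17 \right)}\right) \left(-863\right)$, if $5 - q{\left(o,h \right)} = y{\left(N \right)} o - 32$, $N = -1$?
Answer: $911328$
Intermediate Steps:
$y{\left(a \right)} = 2 a \left(-6 + a\right)$ ($y{\left(a \right)} = \left(-6 + a\right) 2 a = 2 a \left(-6 + a\right)$)
$q{\left(o,h \right)} = 37 - 14 o$ ($q{\left(o,h \right)} = 5 - \left(2 \left(-1\right) \left(-6 - 1\right) o - 32\right) = 5 - \left(2 \left(-1\right) \left(-7\right) o - 32\right) = 5 - \left(14 o - 32\right) = 5 - \left(-32 + 14 o\right) = 37 - 14 o$)
$- \left(473 + q{\left(-39,-17 \right)}\right) \left(-863\right) = - \left(473 + \left(37 - -546\right)\right) \left(-863\right) = - \left(473 + \left(37 + 546\right)\right) \left(-863\right) = - \left(473 + 583\right) \left(-863\right) = - 1056 \left(-863\right) = \left(-1\right) \left(-911328\right) = 911328$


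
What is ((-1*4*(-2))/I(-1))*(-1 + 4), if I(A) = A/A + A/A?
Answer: 12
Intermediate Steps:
I(A) = 2 (I(A) = 1 + 1 = 2)
((-1*4*(-2))/I(-1))*(-1 + 4) = ((-1*4*(-2))/2)*(-1 + 4) = ((-4*(-2))/2)*3 = ((½)*8)*3 = 4*3 = 12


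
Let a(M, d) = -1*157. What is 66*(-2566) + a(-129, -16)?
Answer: -169513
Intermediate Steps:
a(M, d) = -157
66*(-2566) + a(-129, -16) = 66*(-2566) - 157 = -169356 - 157 = -169513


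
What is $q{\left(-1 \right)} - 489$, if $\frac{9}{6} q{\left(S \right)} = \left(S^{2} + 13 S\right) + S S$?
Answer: $- \frac{1489}{3} \approx -496.33$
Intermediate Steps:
$q{\left(S \right)} = \frac{4 S^{2}}{3} + \frac{26 S}{3}$ ($q{\left(S \right)} = \frac{2 \left(\left(S^{2} + 13 S\right) + S S\right)}{3} = \frac{2 \left(\left(S^{2} + 13 S\right) + S^{2}\right)}{3} = \frac{2 \left(2 S^{2} + 13 S\right)}{3} = \frac{4 S^{2}}{3} + \frac{26 S}{3}$)
$q{\left(-1 \right)} - 489 = \frac{2}{3} \left(-1\right) \left(13 + 2 \left(-1\right)\right) - 489 = \frac{2}{3} \left(-1\right) \left(13 - 2\right) - 489 = \frac{2}{3} \left(-1\right) 11 - 489 = - \frac{22}{3} - 489 = - \frac{1489}{3}$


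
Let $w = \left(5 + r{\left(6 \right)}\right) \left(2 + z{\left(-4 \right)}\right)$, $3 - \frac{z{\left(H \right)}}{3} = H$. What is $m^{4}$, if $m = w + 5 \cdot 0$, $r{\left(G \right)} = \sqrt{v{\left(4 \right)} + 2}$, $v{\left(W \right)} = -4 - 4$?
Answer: $-66881999 + 106339580 i \sqrt{6} \approx -6.6882 \cdot 10^{7} + 2.6048 \cdot 10^{8} i$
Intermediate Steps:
$v{\left(W \right)} = -8$
$r{\left(G \right)} = i \sqrt{6}$ ($r{\left(G \right)} = \sqrt{-8 + 2} = \sqrt{-6} = i \sqrt{6}$)
$z{\left(H \right)} = 9 - 3 H$
$w = 115 + 23 i \sqrt{6}$ ($w = \left(5 + i \sqrt{6}\right) \left(2 + \left(9 - -12\right)\right) = \left(5 + i \sqrt{6}\right) \left(2 + \left(9 + 12\right)\right) = \left(5 + i \sqrt{6}\right) \left(2 + 21\right) = \left(5 + i \sqrt{6}\right) 23 = 115 + 23 i \sqrt{6} \approx 115.0 + 56.338 i$)
$m = 115 + 23 i \sqrt{6}$ ($m = \left(115 + 23 i \sqrt{6}\right) + 5 \cdot 0 = \left(115 + 23 i \sqrt{6}\right) + 0 = 115 + 23 i \sqrt{6} \approx 115.0 + 56.338 i$)
$m^{4} = \left(115 + 23 i \sqrt{6}\right)^{4}$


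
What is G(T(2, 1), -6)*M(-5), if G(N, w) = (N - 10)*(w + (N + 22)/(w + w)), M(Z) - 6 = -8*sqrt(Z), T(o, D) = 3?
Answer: 679/2 - 1358*I*sqrt(5)/3 ≈ 339.5 - 1012.2*I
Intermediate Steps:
M(Z) = 6 - 8*sqrt(Z)
G(N, w) = (-10 + N)*(w + (22 + N)/(2*w)) (G(N, w) = (-10 + N)*(w + (22 + N)/((2*w))) = (-10 + N)*(w + (22 + N)*(1/(2*w))) = (-10 + N)*(w + (22 + N)/(2*w)))
G(T(2, 1), -6)*M(-5) = ((1/2)*(-220 + 3**2 + 12*3 + 2*(-6)**2*(-10 + 3))/(-6))*(6 - 8*I*sqrt(5)) = ((1/2)*(-1/6)*(-220 + 9 + 36 + 2*36*(-7)))*(6 - 8*I*sqrt(5)) = ((1/2)*(-1/6)*(-220 + 9 + 36 - 504))*(6 - 8*I*sqrt(5)) = ((1/2)*(-1/6)*(-679))*(6 - 8*I*sqrt(5)) = 679*(6 - 8*I*sqrt(5))/12 = 679/2 - 1358*I*sqrt(5)/3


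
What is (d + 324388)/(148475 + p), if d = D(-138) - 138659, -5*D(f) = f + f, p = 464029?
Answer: 928921/3062520 ≈ 0.30332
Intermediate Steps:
D(f) = -2*f/5 (D(f) = -(f + f)/5 = -2*f/5)
d = -693019/5 (d = -2/5*(-138) - 138659 = 276/5 - 138659 = -693019/5 ≈ -1.3860e+5)
(d + 324388)/(148475 + p) = (-693019/5 + 324388)/(148475 + 464029) = (928921/5)/612504 = (928921/5)*(1/612504) = 928921/3062520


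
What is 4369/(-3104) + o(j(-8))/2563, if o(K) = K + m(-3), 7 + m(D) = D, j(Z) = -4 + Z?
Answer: -1024185/723232 ≈ -1.4161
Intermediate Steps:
m(D) = -7 + D
o(K) = -10 + K (o(K) = K + (-7 - 3) = K - 10 = -10 + K)
4369/(-3104) + o(j(-8))/2563 = 4369/(-3104) + (-10 + (-4 - 8))/2563 = 4369*(-1/3104) + (-10 - 12)*(1/2563) = -4369/3104 - 22*1/2563 = -4369/3104 - 2/233 = -1024185/723232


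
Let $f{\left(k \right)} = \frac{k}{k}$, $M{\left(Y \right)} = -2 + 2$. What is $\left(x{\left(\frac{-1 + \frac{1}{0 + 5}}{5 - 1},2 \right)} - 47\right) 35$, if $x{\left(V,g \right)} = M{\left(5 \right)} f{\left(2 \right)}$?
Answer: $-1645$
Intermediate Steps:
$M{\left(Y \right)} = 0$
$f{\left(k \right)} = 1$
$x{\left(V,g \right)} = 0$ ($x{\left(V,g \right)} = 0 \cdot 1 = 0$)
$\left(x{\left(\frac{-1 + \frac{1}{0 + 5}}{5 - 1},2 \right)} - 47\right) 35 = \left(0 - 47\right) 35 = \left(-47\right) 35 = -1645$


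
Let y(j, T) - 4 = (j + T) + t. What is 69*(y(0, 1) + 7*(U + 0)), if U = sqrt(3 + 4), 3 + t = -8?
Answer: -414 + 483*sqrt(7) ≈ 863.90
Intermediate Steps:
t = -11 (t = -3 - 8 = -11)
y(j, T) = -7 + T + j (y(j, T) = 4 + ((j + T) - 11) = 4 + ((T + j) - 11) = 4 + (-11 + T + j) = -7 + T + j)
U = sqrt(7) ≈ 2.6458
69*(y(0, 1) + 7*(U + 0)) = 69*((-7 + 1 + 0) + 7*(sqrt(7) + 0)) = 69*(-6 + 7*sqrt(7)) = -414 + 483*sqrt(7)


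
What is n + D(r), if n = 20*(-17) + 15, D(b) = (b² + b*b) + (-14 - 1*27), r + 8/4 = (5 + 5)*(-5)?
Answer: 5042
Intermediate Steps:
r = -52 (r = -2 + (5 + 5)*(-5) = -2 + 10*(-5) = -2 - 50 = -52)
D(b) = -41 + 2*b² (D(b) = (b² + b²) + (-14 - 27) = 2*b² - 41 = -41 + 2*b²)
n = -325 (n = -340 + 15 = -325)
n + D(r) = -325 + (-41 + 2*(-52)²) = -325 + (-41 + 2*2704) = -325 + (-41 + 5408) = -325 + 5367 = 5042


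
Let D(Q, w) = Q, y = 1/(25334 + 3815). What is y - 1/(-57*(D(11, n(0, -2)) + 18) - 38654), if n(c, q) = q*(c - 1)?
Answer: 69456/1174908743 ≈ 5.9116e-5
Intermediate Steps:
n(c, q) = q*(-1 + c)
y = 1/29149 ≈ 3.4306e-5
y - 1/(-57*(D(11, n(0, -2)) + 18) - 38654) = 1/29149 - 1/(-57*(11 + 18) - 38654) = 1/29149 - 1/(-57*29 - 38654) = 1/29149 - 1/(-1653 - 38654) = 1/29149 - 1/(-40307) = 1/29149 - 1*(-1/40307) = 1/29149 + 1/40307 = 69456/1174908743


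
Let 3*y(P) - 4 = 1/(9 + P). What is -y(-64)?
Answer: -73/55 ≈ -1.3273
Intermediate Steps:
y(P) = 4/3 + 1/(3*(9 + P))
-y(-64) = -(37 + 4*(-64))/(3*(9 - 64)) = -(37 - 256)/(3*(-55)) = -(-1)*(-219)/(3*55) = -1*73/55 = -73/55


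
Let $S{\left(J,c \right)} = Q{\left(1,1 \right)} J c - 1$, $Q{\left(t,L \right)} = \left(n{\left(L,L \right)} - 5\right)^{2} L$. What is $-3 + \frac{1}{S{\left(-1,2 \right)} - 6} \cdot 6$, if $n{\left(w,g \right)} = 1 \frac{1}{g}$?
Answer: $- \frac{41}{13} \approx -3.1538$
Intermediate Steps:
$n{\left(w,g \right)} = \frac{1}{g}$
$Q{\left(t,L \right)} = L \left(-5 + \frac{1}{L}\right)^{2}$ ($Q{\left(t,L \right)} = \left(\frac{1}{L} - 5\right)^{2} L = \left(-5 + \frac{1}{L}\right)^{2} L = L \left(-5 + \frac{1}{L}\right)^{2}$)
$S{\left(J,c \right)} = -1 + 16 J c$ ($S{\left(J,c \right)} = \frac{\left(-1 + 5 \cdot 1\right)^{2}}{1} J c - 1 = 1 \left(-1 + 5\right)^{2} J c - 1 = 1 \cdot 4^{2} J c - 1 = 1 \cdot 16 J c - 1 = 16 J c - 1 = -1 + 16 J c$)
$-3 + \frac{1}{S{\left(-1,2 \right)} - 6} \cdot 6 = -3 + \frac{1}{\left(-1 + 16 \left(-1\right) 2\right) - 6} \cdot 6 = -3 + \frac{1}{\left(-1 - 32\right) - 6} \cdot 6 = -3 + \frac{1}{-33 - 6} \cdot 6 = -3 + \frac{1}{-39} \cdot 6 = -3 - \frac{2}{13} = - \frac{41}{13}$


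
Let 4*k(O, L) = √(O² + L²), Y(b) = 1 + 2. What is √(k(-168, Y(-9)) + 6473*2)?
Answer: √(51784 + 3*√3137)/2 ≈ 113.96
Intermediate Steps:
Y(b) = 3
k(O, L) = √(L² + O²)/4 (k(O, L) = √(O² + L²)/4 = √(L² + O²)/4)
√(k(-168, Y(-9)) + 6473*2) = √(√(3² + (-168)²)/4 + 6473*2) = √(√(9 + 28224)/4 + 12946) = √(√28233/4 + 12946) = √((3*√3137)/4 + 12946) = √(3*√3137/4 + 12946) = √(12946 + 3*√3137/4)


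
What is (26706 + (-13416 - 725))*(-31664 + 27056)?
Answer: -57899520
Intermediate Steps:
(26706 + (-13416 - 725))*(-31664 + 27056) = (26706 - 14141)*(-4608) = 12565*(-4608) = -57899520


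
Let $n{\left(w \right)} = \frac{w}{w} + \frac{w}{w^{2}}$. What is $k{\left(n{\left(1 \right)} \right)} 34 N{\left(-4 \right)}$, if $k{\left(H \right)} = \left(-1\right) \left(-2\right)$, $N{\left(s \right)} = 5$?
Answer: $340$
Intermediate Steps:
$n{\left(w \right)} = 1 + \frac{1}{w}$ ($n{\left(w \right)} = 1 + \frac{w}{w^{2}} = 1 + \frac{1}{w}$)
$k{\left(H \right)} = 2$
$k{\left(n{\left(1 \right)} \right)} 34 N{\left(-4 \right)} = 2 \cdot 34 \cdot 5 = 68 \cdot 5 = 340$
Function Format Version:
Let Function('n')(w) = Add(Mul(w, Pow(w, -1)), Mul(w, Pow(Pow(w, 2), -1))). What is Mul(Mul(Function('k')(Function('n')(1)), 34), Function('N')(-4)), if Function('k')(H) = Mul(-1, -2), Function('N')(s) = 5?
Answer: 340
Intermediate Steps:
Function('n')(w) = Add(1, Pow(w, -1)) (Function('n')(w) = Add(1, Mul(w, Pow(w, -2))) = Add(1, Pow(w, -1)))
Function('k')(H) = 2
Mul(Mul(Function('k')(Function('n')(1)), 34), Function('N')(-4)) = Mul(Mul(2, 34), 5) = Mul(68, 5) = 340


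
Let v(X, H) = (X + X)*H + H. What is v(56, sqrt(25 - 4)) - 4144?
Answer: -4144 + 113*sqrt(21) ≈ -3626.2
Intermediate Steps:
v(X, H) = H + 2*H*X (v(X, H) = (2*X)*H + H = 2*H*X + H = H + 2*H*X)
v(56, sqrt(25 - 4)) - 4144 = sqrt(25 - 4)*(1 + 2*56) - 4144 = sqrt(21)*(1 + 112) - 4144 = sqrt(21)*113 - 4144 = 113*sqrt(21) - 4144 = -4144 + 113*sqrt(21)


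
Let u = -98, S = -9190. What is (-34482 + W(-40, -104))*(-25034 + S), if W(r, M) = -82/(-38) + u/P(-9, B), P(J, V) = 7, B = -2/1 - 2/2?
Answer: 22429827792/19 ≈ 1.1805e+9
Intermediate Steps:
B = -3 (B = -2*1 - 2*1/2 = -2 - 1 = -3)
W(r, M) = -225/19 (W(r, M) = -82/(-38) - 98/7 = -82*(-1/38) - 98*1/7 = 41/19 - 14 = -225/19)
(-34482 + W(-40, -104))*(-25034 + S) = (-34482 - 225/19)*(-25034 - 9190) = -655383/19*(-34224) = 22429827792/19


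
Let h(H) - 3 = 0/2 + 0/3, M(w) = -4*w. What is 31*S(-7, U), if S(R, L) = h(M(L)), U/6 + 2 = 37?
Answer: 93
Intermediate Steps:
U = 210 (U = -12 + 6*37 = -12 + 222 = 210)
h(H) = 3 (h(H) = 3 + (0/2 + 0/3) = 3 + (0*(½) + 0*(⅓)) = 3 + (0 + 0) = 3 + 0 = 3)
S(R, L) = 3
31*S(-7, U) = 31*3 = 93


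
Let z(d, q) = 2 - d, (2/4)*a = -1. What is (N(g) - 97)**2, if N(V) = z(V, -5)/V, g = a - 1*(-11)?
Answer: 774400/81 ≈ 9560.5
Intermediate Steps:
a = -2 (a = 2*(-1) = -2)
g = 9 (g = -2 - 1*(-11) = -2 + 11 = 9)
N(V) = (2 - V)/V
(N(g) - 97)**2 = ((2 - 1*9)/9 - 97)**2 = ((2 - 9)/9 - 97)**2 = ((1/9)*(-7) - 97)**2 = (-7/9 - 97)**2 = (-880/9)**2 = 774400/81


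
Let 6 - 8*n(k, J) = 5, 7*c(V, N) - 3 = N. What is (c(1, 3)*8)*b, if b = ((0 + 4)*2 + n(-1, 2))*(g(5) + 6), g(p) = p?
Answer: 4290/7 ≈ 612.86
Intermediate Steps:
c(V, N) = 3/7 + N/7
n(k, J) = ⅛ (n(k, J) = ¾ - ⅛*5 = ¾ - 5/8 = ⅛)
b = 715/8 (b = ((0 + 4)*2 + ⅛)*(5 + 6) = (4*2 + ⅛)*11 = (8 + ⅛)*11 = (65/8)*11 = 715/8 ≈ 89.375)
(c(1, 3)*8)*b = ((3/7 + (⅐)*3)*8)*(715/8) = ((3/7 + 3/7)*8)*(715/8) = ((6/7)*8)*(715/8) = (48/7)*(715/8) = 4290/7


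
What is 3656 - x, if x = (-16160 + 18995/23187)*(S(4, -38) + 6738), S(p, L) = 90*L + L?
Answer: 9382021112/177 ≈ 5.3006e+7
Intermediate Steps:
S(p, L) = 91*L
x = -9381374000/177 (x = (-16160 + 18995/23187)*(91*(-38) + 6738) = (-16160 + 18995*(1/23187))*(-3458 + 6738) = (-16160 + 145/177)*3280 = -2860175/177*3280 = -9381374000/177 ≈ -5.3002e+7)
3656 - x = 3656 - 1*(-9381374000/177) = 3656 + 9381374000/177 = 9382021112/177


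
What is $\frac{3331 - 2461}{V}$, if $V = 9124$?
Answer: $\frac{435}{4562} \approx 0.095353$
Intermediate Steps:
$\frac{3331 - 2461}{V} = \frac{3331 - 2461}{9124} = \left(3331 - 2461\right) \frac{1}{9124} = 870 \cdot \frac{1}{9124} = \frac{435}{4562}$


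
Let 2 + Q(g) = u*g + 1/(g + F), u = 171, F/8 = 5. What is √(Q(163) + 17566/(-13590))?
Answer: √5891976078435965/459795 ≈ 166.94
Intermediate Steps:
F = 40 (F = 8*5 = 40)
Q(g) = -2 + 1/(40 + g) + 171*g (Q(g) = -2 + (171*g + 1/(g + 40)) = -2 + (171*g + 1/(40 + g)) = -2 + (1/(40 + g) + 171*g) = -2 + 1/(40 + g) + 171*g)
√(Q(163) + 17566/(-13590)) = √((-79 + 171*163² + 6838*163)/(40 + 163) + 17566/(-13590)) = √((-79 + 171*26569 + 1114594)/203 + 17566*(-1/13590)) = √((-79 + 4543299 + 1114594)/203 - 8783/6795) = √((1/203)*5657814 - 8783/6795) = √(5657814/203 - 8783/6795) = √(38443063181/1379385) = √5891976078435965/459795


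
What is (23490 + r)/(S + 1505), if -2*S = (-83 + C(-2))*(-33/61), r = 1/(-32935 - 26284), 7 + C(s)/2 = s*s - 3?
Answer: 169708625698/10687549025 ≈ 15.879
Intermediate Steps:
C(s) = -20 + 2*s² (C(s) = -14 + 2*(s*s - 3) = -14 + 2*(s² - 3) = -14 + 2*(-3 + s²) = -14 + (-6 + 2*s²) = -20 + 2*s²)
r = -1/59219 (r = 1/(-59219) = -1/59219 ≈ -1.6886e-5)
S = -3135/122 (S = -(-83 + (-20 + 2*(-2)²))*(-33/61)/2 = -(-83 + (-20 + 2*4))*(-33*1/61)/2 = -(-83 + (-20 + 8))*(-33)/(2*61) = -(-83 - 12)*(-33)/(2*61) = -(-95)*(-33)/(2*61) = -½*3135/61 = -3135/122 ≈ -25.697)
(23490 + r)/(S + 1505) = (23490 - 1/59219)/(-3135/122 + 1505) = 1391054309/(59219*(180475/122)) = (1391054309/59219)*(122/180475) = 169708625698/10687549025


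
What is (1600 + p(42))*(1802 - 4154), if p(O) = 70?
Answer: -3927840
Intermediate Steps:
(1600 + p(42))*(1802 - 4154) = (1600 + 70)*(1802 - 4154) = 1670*(-2352) = -3927840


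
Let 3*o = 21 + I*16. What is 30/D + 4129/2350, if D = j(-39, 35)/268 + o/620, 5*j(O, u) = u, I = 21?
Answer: 1482985241/10643150 ≈ 139.34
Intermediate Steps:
j(O, u) = u/5
o = 119 (o = (21 + 21*16)/3 = (21 + 336)/3 = (⅓)*357 = 119)
D = 4529/20770 (D = ((⅕)*35)/268 + 119/620 = 7*(1/268) + 119*(1/620) = 7/268 + 119/620 = 4529/20770 ≈ 0.21805)
30/D + 4129/2350 = 30/(4529/20770) + 4129/2350 = 30*(20770/4529) + 4129*(1/2350) = 623100/4529 + 4129/2350 = 1482985241/10643150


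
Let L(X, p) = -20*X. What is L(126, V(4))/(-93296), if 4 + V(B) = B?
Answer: 45/1666 ≈ 0.027011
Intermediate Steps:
V(B) = -4 + B
L(126, V(4))/(-93296) = -20*126/(-93296) = -2520*(-1/93296) = 45/1666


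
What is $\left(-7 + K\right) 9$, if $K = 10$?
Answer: $27$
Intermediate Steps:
$\left(-7 + K\right) 9 = \left(-7 + 10\right) 9 = 3 \cdot 9 = 27$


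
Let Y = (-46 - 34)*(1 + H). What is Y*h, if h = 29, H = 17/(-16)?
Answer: 145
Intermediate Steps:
H = -17/16 (H = 17*(-1/16) = -17/16 ≈ -1.0625)
Y = 5 (Y = (-46 - 34)*(1 - 17/16) = -80*(-1/16) = 5)
Y*h = 5*29 = 145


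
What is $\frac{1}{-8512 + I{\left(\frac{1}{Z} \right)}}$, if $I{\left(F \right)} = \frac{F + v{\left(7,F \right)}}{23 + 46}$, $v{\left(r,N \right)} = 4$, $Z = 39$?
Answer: $- \frac{2691}{22905635} \approx -0.00011748$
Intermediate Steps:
$I{\left(F \right)} = \frac{4}{69} + \frac{F}{69}$ ($I{\left(F \right)} = \frac{F + 4}{23 + 46} = \frac{4 + F}{69} = \left(4 + F\right) \frac{1}{69} = \frac{4}{69} + \frac{F}{69}$)
$\frac{1}{-8512 + I{\left(\frac{1}{Z} \right)}} = \frac{1}{-8512 + \left(\frac{4}{69} + \frac{1}{69 \cdot 39}\right)} = \frac{1}{-8512 + \left(\frac{4}{69} + \frac{1}{69} \cdot \frac{1}{39}\right)} = \frac{1}{-8512 + \left(\frac{4}{69} + \frac{1}{2691}\right)} = \frac{1}{-8512 + \frac{157}{2691}} = \frac{1}{- \frac{22905635}{2691}} = - \frac{2691}{22905635}$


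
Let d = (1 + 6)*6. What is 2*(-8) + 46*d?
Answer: 1916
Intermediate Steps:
d = 42 (d = 7*6 = 42)
2*(-8) + 46*d = 2*(-8) + 46*42 = -16 + 1932 = 1916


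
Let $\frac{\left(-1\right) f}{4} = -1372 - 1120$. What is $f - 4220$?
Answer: $5748$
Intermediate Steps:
$f = 9968$ ($f = - 4 \left(-1372 - 1120\right) = \left(-4\right) \left(-2492\right) = 9968$)
$f - 4220 = 9968 - 4220 = 5748$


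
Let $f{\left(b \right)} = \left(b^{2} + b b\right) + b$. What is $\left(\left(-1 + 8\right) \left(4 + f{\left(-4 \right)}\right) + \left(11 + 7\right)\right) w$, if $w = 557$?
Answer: $134794$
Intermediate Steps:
$f{\left(b \right)} = b + 2 b^{2}$ ($f{\left(b \right)} = \left(b^{2} + b^{2}\right) + b = 2 b^{2} + b = b + 2 b^{2}$)
$\left(\left(-1 + 8\right) \left(4 + f{\left(-4 \right)}\right) + \left(11 + 7\right)\right) w = \left(\left(-1 + 8\right) \left(4 - 4 \left(1 + 2 \left(-4\right)\right)\right) + \left(11 + 7\right)\right) 557 = \left(7 \left(4 - 4 \left(1 - 8\right)\right) + 18\right) 557 = \left(7 \left(4 - -28\right) + 18\right) 557 = \left(7 \left(4 + 28\right) + 18\right) 557 = \left(7 \cdot 32 + 18\right) 557 = \left(224 + 18\right) 557 = 242 \cdot 557 = 134794$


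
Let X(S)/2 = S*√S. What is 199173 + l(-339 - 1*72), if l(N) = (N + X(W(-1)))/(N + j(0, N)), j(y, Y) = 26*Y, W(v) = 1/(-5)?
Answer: 5377672/27 + 2*I*√5/277425 ≈ 1.9917e+5 + 1.612e-5*I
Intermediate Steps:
W(v) = -⅕
X(S) = 2*S^(3/2) (X(S) = 2*(S*√S) = 2*S^(3/2))
l(N) = (N - 2*I*√5/25)/(27*N) (l(N) = (N + 2*(-⅕)^(3/2))/(N + 26*N) = (N + 2*(-I*√5/25))/((27*N)) = (N - 2*I*√5/25)*(1/(27*N)) = (N - 2*I*√5/25)/(27*N))
199173 + l(-339 - 1*72) = 199173 + (25*(-339 - 1*72) - 2*I*√5)/(675*(-339 - 1*72)) = 199173 + (25*(-339 - 72) - 2*I*√5)/(675*(-339 - 72)) = 199173 + (1/675)*(25*(-411) - 2*I*√5)/(-411) = 199173 + (1/675)*(-1/411)*(-10275 - 2*I*√5) = 199173 + (1/27 + 2*I*√5/277425) = 5377672/27 + 2*I*√5/277425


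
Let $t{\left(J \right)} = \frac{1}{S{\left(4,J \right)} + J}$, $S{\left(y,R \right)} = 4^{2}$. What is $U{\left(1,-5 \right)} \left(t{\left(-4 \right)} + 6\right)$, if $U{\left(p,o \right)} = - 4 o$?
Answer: $\frac{365}{3} \approx 121.67$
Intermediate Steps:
$S{\left(y,R \right)} = 16$
$t{\left(J \right)} = \frac{1}{16 + J}$
$U{\left(1,-5 \right)} \left(t{\left(-4 \right)} + 6\right) = \left(-4\right) \left(-5\right) \left(\frac{1}{16 - 4} + 6\right) = 20 \left(\frac{1}{12} + 6\right) = 20 \cdot \frac{73}{12} = \frac{365}{3}$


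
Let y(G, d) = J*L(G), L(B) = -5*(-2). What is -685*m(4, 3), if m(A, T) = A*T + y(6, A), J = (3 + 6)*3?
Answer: -193170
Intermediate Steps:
L(B) = 10
J = 27 (J = 9*3 = 27)
y(G, d) = 270 (y(G, d) = 27*10 = 270)
m(A, T) = 270 + A*T (m(A, T) = A*T + 270 = 270 + A*T)
-685*m(4, 3) = -685*(270 + 4*3) = -685*(270 + 12) = -685*282 = -193170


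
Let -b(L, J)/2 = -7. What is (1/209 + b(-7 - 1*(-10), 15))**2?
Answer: 8567329/43681 ≈ 196.13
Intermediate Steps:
b(L, J) = 14 (b(L, J) = -2*(-7) = 14)
(1/209 + b(-7 - 1*(-10), 15))**2 = (1/209 + 14)**2 = (2927/209)**2 = 8567329/43681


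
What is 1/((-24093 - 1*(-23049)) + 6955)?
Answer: 1/5911 ≈ 0.00016918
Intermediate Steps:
1/((-24093 - 1*(-23049)) + 6955) = 1/((-24093 + 23049) + 6955) = 1/(-1044 + 6955) = 1/5911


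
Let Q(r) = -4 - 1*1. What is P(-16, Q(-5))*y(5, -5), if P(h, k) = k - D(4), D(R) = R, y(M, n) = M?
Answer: -45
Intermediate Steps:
Q(r) = -5 (Q(r) = -4 - 1 = -5)
P(h, k) = -4 + k (P(h, k) = k - 1*4 = k - 4 = -4 + k)
P(-16, Q(-5))*y(5, -5) = (-4 - 5)*5 = -9*5 = -45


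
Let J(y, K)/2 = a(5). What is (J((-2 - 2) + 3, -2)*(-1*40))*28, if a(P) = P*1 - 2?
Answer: -6720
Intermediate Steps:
a(P) = -2 + P (a(P) = P - 2 = -2 + P)
J(y, K) = 6 (J(y, K) = 2*(-2 + 5) = 2*3 = 6)
(J((-2 - 2) + 3, -2)*(-1*40))*28 = (6*(-1*40))*28 = (6*(-40))*28 = -240*28 = -6720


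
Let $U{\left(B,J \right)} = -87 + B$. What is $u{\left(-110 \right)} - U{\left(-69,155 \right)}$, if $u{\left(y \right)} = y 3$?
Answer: $-174$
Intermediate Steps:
$u{\left(y \right)} = 3 y$
$u{\left(-110 \right)} - U{\left(-69,155 \right)} = 3 \left(-110\right) - \left(-87 - 69\right) = -330 - -156 = -330 + 156 = -174$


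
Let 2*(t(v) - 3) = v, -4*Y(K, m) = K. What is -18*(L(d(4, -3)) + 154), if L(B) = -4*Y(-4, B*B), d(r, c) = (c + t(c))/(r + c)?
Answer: -2700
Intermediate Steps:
Y(K, m) = -K/4
t(v) = 3 + v/2
d(r, c) = (3 + 3*c/2)/(c + r) (d(r, c) = (c + (3 + c/2))/(r + c) = (3 + 3*c/2)/(c + r))
L(B) = -4 (L(B) = -(-1)*(-4) = -4*1 = -4)
-18*(L(d(4, -3)) + 154) = -18*(-4 + 154) = -18*150 = -2700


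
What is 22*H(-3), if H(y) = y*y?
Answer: 198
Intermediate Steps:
H(y) = y**2
22*H(-3) = 22*(-3)**2 = 22*9 = 198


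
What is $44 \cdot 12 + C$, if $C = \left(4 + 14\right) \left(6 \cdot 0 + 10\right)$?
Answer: $708$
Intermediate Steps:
$C = 180$ ($C = 18 \left(0 + 10\right) = 18 \cdot 10 = 180$)
$44 \cdot 12 + C = 44 \cdot 12 + 180 = 528 + 180 = 708$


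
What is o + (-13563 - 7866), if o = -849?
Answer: -22278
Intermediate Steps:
o + (-13563 - 7866) = -849 + (-13563 - 7866) = -849 - 21429 = -22278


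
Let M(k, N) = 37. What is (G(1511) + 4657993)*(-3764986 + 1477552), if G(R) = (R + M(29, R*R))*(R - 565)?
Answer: -14004588209034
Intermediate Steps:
G(R) = (-565 + R)*(37 + R) (G(R) = (R + 37)*(R - 565) = (37 + R)*(-565 + R) = (-565 + R)*(37 + R))
(G(1511) + 4657993)*(-3764986 + 1477552) = ((-20905 + 1511² - 528*1511) + 4657993)*(-3764986 + 1477552) = ((-20905 + 2283121 - 797808) + 4657993)*(-2287434) = (1464408 + 4657993)*(-2287434) = 6122401*(-2287434) = -14004588209034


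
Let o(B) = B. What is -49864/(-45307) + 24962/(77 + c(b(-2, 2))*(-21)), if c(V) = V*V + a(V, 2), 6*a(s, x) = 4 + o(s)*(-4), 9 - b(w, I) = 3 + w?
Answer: -153237474/7566269 ≈ -20.253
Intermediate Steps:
b(w, I) = 6 - w (b(w, I) = 9 - (3 + w) = 9 + (-3 - w) = 6 - w)
a(s, x) = ⅔ - 2*s/3 (a(s, x) = (4 + s*(-4))/6 = (4 - 4*s)/6 = ⅔ - 2*s/3)
c(V) = ⅔ + V² - 2*V/3 (c(V) = V*V + (⅔ - 2*V/3) = V² + (⅔ - 2*V/3) = ⅔ + V² - 2*V/3)
-49864/(-45307) + 24962/(77 + c(b(-2, 2))*(-21)) = -49864/(-45307) + 24962/(77 + (⅔ + (6 - 1*(-2))² - 2*(6 - 1*(-2))/3)*(-21)) = -49864*(-1/45307) + 24962/(77 + (⅔ + (6 + 2)² - 2*(6 + 2)/3)*(-21)) = 49864/45307 + 24962/(77 + (⅔ + 8² - ⅔*8)*(-21)) = 49864/45307 + 24962/(77 + (⅔ + 64 - 16/3)*(-21)) = 49864/45307 + 24962/(77 + (178/3)*(-21)) = 49864/45307 + 24962/(77 - 1246) = 49864/45307 + 24962/(-1169) = 49864/45307 + 24962*(-1/1169) = 49864/45307 - 3566/167 = -153237474/7566269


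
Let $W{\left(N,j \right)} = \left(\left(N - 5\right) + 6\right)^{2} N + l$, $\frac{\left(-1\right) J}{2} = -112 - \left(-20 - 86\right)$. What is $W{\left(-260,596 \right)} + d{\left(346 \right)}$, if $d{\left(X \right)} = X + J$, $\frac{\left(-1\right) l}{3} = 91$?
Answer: $-17440975$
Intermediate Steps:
$J = 12$ ($J = - 2 \left(-112 - \left(-20 - 86\right)\right) = - 2 \left(-112 - -106\right) = - 2 \left(-112 + 106\right) = \left(-2\right) \left(-6\right) = 12$)
$l = -273$ ($l = \left(-3\right) 91 = -273$)
$d{\left(X \right)} = 12 + X$ ($d{\left(X \right)} = X + 12 = 12 + X$)
$W{\left(N,j \right)} = -273 + N \left(1 + N\right)^{2}$ ($W{\left(N,j \right)} = \left(\left(N - 5\right) + 6\right)^{2} N - 273 = \left(\left(-5 + N\right) + 6\right)^{2} N - 273 = \left(1 + N\right)^{2} N - 273 = N \left(1 + N\right)^{2} - 273 = -273 + N \left(1 + N\right)^{2}$)
$W{\left(-260,596 \right)} + d{\left(346 \right)} = \left(-273 - 260 \left(1 - 260\right)^{2}\right) + \left(12 + 346\right) = \left(-273 - 260 \left(-259\right)^{2}\right) + 358 = \left(-273 - 17441060\right) + 358 = -17441333 + 358 = -17440975$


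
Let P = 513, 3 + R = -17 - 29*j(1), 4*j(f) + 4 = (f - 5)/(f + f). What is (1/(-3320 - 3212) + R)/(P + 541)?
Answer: 153501/6884728 ≈ 0.022296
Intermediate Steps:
j(f) = -1 + (-5 + f)/(8*f) (j(f) = -1 + ((f - 5)/(f + f))/4 = -1 + ((-5 + f)/((2*f)))/4 = -1 + ((-5 + f)*(1/(2*f)))/4 = -1 + ((-5 + f)/(2*f))/4 = -1 + (-5 + f)/(8*f))
R = 47/2 (R = -3 + (-17 - 29*(-5 - 7*1)/(8*1)) = -3 + (-17 - 29*(-5 - 7)/8) = -3 + (-17 - 29*(-12)/8) = -3 + (-17 - 29*(-3/2)) = -3 + (-17 + 87/2) = -3 + 53/2 = 47/2 ≈ 23.500)
(1/(-3320 - 3212) + R)/(P + 541) = (1/(-3320 - 3212) + 47/2)/(513 + 541) = (1/(-6532) + 47/2)/1054 = (-1/6532 + 47/2)*(1/1054) = (153501/6532)*(1/1054) = 153501/6884728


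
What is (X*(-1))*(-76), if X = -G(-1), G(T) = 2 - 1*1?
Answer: -76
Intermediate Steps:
G(T) = 1 (G(T) = 2 - 1 = 1)
X = -1 (X = -1*1 = -1)
(X*(-1))*(-76) = -1*(-1)*(-76) = 1*(-76) = -76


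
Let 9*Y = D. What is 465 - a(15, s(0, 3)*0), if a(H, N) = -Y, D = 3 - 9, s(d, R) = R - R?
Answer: 1393/3 ≈ 464.33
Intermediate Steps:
s(d, R) = 0
D = -6
Y = -2/3 (Y = (1/9)*(-6) = -2/3 ≈ -0.66667)
a(H, N) = 2/3 (a(H, N) = -1*(-2/3) = 2/3)
465 - a(15, s(0, 3)*0) = 465 - 1*2/3 = 465 - 2/3 = 1393/3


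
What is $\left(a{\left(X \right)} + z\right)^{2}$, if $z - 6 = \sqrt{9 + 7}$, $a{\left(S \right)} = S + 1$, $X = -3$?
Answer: $64$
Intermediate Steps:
$a{\left(S \right)} = 1 + S$
$z = 10$ ($z = 6 + \sqrt{9 + 7} = 6 + \sqrt{16} = 6 + 4 = 10$)
$\left(a{\left(X \right)} + z\right)^{2} = \left(\left(1 - 3\right) + 10\right)^{2} = \left(-2 + 10\right)^{2} = 8^{2} = 64$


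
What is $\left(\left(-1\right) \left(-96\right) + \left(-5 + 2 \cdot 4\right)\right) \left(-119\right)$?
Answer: $-11781$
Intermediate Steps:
$\left(\left(-1\right) \left(-96\right) + \left(-5 + 2 \cdot 4\right)\right) \left(-119\right) = \left(96 + \left(-5 + 8\right)\right) \left(-119\right) = \left(96 + 3\right) \left(-119\right) = 99 \left(-119\right) = -11781$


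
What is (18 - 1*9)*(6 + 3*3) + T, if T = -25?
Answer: 110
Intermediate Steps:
T = -25 (T = -5*5 = -25)
(18 - 1*9)*(6 + 3*3) + T = (18 - 1*9)*(6 + 3*3) - 25 = (18 - 9)*(6 + 9) - 25 = 9*15 - 25 = 135 - 25 = 110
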